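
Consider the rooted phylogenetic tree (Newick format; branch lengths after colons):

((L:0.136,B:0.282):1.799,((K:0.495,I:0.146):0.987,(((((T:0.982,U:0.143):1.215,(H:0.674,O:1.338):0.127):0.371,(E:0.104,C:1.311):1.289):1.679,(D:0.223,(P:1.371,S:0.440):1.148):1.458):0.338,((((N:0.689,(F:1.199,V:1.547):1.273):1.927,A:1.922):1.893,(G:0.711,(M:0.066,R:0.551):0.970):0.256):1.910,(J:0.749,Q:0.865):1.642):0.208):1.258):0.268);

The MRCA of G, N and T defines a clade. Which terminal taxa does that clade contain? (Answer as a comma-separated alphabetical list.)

A, C, D, E, F, G, H, J, M, N, O, P, Q, R, S, T, U, V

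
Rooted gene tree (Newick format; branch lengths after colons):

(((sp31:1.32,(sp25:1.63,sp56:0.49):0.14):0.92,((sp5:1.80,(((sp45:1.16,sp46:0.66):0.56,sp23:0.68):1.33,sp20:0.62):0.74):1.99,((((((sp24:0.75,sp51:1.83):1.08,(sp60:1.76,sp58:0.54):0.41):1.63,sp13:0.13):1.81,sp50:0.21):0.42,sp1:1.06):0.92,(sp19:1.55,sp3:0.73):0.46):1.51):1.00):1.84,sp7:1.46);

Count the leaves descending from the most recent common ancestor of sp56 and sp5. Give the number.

The MRCA of sp56 and sp5 is the node subtending ((sp31,(sp25,sp56)),((sp5,(((sp45,sp46),sp23),sp20)),((((((sp24,sp51),(sp60,sp58)),sp13),sp50),sp1),(sp19,sp3)))).
That clade contains 17 terminal taxa: sp1, sp13, sp19, sp20, sp23, sp24, sp25, sp3, sp31, sp45, sp46, sp5, sp50, sp51, sp56, sp58, sp60.

17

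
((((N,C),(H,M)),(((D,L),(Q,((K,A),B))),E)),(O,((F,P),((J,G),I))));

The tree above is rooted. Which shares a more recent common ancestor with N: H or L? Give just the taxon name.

The MRCA of N and H subtends ((N,C),(H,M)) (4 taxa).
The MRCA of N and L subtends (((N,C),(H,M)),(((D,L),(Q,((K,A),B))),E)) (11 taxa).
The first is nested inside the second, so N shares a more recent common ancestor with H.

H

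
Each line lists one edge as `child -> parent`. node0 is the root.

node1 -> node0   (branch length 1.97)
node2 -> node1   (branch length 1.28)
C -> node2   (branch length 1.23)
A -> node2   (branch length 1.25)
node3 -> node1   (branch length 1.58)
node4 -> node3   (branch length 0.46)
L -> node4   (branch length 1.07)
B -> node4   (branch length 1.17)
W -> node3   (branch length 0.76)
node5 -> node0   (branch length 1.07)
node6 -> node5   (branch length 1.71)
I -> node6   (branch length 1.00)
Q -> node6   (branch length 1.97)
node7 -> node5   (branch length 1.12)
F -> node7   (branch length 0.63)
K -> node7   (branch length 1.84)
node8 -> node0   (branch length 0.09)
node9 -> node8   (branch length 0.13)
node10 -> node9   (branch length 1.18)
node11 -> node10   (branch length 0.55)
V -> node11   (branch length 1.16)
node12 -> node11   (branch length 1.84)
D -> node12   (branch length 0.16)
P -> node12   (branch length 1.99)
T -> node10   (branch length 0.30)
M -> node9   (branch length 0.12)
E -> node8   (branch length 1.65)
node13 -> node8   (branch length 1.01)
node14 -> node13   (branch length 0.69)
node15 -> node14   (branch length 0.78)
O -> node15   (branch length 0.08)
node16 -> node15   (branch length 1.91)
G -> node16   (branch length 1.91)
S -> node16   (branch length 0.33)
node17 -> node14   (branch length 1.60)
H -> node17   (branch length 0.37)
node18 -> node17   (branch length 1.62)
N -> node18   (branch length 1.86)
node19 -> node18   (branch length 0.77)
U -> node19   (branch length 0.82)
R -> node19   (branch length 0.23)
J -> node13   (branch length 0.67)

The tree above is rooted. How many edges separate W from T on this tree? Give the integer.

The MRCA of W and T is the root of the tree.
From W up to that node: 3 branches. From T up to the same node: 4 branches. Total: 3 + 4 = 7.

7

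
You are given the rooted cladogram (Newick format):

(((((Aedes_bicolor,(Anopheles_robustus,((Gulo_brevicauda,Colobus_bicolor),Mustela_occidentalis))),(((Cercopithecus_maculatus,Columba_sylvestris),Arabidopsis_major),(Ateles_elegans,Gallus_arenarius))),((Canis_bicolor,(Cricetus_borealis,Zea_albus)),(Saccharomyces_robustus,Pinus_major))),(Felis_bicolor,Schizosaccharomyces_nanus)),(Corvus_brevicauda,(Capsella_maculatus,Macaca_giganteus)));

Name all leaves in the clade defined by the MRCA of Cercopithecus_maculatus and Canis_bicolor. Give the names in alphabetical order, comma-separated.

Tracing Cercopithecus_maculatus: it sits inside (Cercopithecus_maculatus,Columba_sylvestris).
Tracing Canis_bicolor: it sits inside (Canis_bicolor,(Cricetus_borealis,Zea_albus)).
The smallest clade enclosing both is (((Aedes_bicolor,(Anopheles_robustus,((Gulo_brevicauda,Colobus_bicolor),Mustela_occidentalis))),(((Cercopithecus_maculatus,Columba_sylvestris),Arabidopsis_major),(Ateles_elegans,Gallus_arenarius))),((Canis_bicolor,(Cricetus_borealis,Zea_albus)),(Saccharomyces_robustus,Pinus_major))); the answer is its 15 terminal taxa in alphabetical order.

Aedes_bicolor, Anopheles_robustus, Arabidopsis_major, Ateles_elegans, Canis_bicolor, Cercopithecus_maculatus, Colobus_bicolor, Columba_sylvestris, Cricetus_borealis, Gallus_arenarius, Gulo_brevicauda, Mustela_occidentalis, Pinus_major, Saccharomyces_robustus, Zea_albus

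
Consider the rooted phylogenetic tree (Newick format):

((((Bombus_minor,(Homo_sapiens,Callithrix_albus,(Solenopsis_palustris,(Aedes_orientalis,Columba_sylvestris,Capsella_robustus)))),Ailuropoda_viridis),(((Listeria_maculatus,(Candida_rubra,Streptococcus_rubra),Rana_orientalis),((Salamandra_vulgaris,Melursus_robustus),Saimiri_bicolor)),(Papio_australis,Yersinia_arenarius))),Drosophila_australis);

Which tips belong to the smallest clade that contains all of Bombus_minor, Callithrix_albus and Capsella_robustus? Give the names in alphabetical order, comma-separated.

Aedes_orientalis, Bombus_minor, Callithrix_albus, Capsella_robustus, Columba_sylvestris, Homo_sapiens, Solenopsis_palustris

Tracing Bombus_minor: it sits inside (Bombus_minor,(Homo_sapiens,Callithrix_albus,(Solenopsis_palustris,(Aedes_orientalis,Columba_sylvestris,Capsella_robustus)))).
Tracing Callithrix_albus: it sits inside (Homo_sapiens,Callithrix_albus,(Solenopsis_palustris,(Aedes_orientalis,Columba_sylvestris,Capsella_robustus))).
Tracing Capsella_robustus: it sits inside (Aedes_orientalis,Columba_sylvestris,Capsella_robustus).
The smallest clade enclosing all 3 is (Bombus_minor,(Homo_sapiens,Callithrix_albus,(Solenopsis_palustris,(Aedes_orientalis,Columba_sylvestris,Capsella_robustus)))); the answer is its 7 terminal taxa in alphabetical order.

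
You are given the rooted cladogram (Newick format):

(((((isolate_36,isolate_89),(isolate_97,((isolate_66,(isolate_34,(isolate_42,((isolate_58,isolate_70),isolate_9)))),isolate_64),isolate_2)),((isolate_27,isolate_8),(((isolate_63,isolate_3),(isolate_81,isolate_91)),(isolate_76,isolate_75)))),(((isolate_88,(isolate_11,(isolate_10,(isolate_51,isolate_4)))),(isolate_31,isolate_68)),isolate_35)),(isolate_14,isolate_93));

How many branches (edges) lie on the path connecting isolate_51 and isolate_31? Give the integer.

7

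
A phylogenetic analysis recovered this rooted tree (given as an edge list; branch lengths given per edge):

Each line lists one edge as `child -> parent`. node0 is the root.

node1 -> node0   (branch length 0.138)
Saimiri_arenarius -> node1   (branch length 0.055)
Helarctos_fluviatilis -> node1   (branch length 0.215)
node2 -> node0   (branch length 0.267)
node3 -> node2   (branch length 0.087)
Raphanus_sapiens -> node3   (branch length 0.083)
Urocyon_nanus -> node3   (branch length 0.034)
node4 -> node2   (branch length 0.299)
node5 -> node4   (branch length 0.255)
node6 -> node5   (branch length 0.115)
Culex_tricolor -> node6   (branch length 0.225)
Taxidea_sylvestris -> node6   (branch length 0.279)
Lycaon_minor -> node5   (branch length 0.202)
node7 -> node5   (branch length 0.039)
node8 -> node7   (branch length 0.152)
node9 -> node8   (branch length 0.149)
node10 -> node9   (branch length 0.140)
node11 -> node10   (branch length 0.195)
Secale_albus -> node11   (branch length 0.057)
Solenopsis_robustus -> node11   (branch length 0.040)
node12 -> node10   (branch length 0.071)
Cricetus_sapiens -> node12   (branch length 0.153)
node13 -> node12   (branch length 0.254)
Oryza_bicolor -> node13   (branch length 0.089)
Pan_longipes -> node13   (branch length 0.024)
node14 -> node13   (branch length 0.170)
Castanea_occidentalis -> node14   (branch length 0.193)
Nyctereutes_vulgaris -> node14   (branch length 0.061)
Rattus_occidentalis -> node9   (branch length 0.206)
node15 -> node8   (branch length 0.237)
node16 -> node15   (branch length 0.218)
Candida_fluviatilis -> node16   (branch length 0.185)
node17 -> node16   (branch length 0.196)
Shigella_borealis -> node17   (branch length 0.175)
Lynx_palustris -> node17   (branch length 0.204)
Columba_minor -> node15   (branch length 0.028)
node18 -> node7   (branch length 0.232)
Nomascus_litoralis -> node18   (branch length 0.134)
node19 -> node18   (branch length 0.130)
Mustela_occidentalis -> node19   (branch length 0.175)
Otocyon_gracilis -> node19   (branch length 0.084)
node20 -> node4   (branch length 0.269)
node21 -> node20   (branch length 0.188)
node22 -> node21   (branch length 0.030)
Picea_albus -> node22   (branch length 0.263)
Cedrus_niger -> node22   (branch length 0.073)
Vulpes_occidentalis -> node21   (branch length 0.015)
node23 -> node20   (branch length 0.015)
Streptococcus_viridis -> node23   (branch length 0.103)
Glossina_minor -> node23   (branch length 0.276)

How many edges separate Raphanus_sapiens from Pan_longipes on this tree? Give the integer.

11

The MRCA of Raphanus_sapiens and Pan_longipes is the node subtending ((Raphanus_sapiens,Urocyon_nanus),(((Culex_tricolor,Taxidea_sylvestris),Lycaon_minor,(((((Secale_albus,Solenopsis_robustus),(Cricetus_sapiens,(Oryza_bicolor,Pan_longipes,(Castanea_occidentalis,Nyctereutes_vulgaris)))),Rattus_occidentalis),((Candida_fluviatilis,(Shigella_borealis,Lynx_palustris)),Columba_minor)),(Nomascus_litoralis,(Mustela_occidentalis,Otocyon_gracilis)))),(((Picea_albus,Cedrus_niger),Vulpes_occidentalis),(Streptococcus_viridis,Glossina_minor)))).
From Raphanus_sapiens up to that node: 2 branches. From Pan_longipes up to the same node: 9 branches. Total: 2 + 9 = 11.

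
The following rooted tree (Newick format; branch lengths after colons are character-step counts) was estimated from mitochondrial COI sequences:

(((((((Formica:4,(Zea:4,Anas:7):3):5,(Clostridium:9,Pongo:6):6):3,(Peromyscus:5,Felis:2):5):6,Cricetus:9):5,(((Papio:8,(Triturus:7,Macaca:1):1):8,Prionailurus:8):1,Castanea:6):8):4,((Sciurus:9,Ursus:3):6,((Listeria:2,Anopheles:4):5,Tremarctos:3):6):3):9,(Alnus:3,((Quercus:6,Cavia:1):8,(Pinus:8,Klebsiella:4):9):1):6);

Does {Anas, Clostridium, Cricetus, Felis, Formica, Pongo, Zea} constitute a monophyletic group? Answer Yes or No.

No

The MRCA of the listed taxa subtends ((((Formica,(Zea,Anas)),(Clostridium,Pongo)),(Peromyscus,Felis)),Cricetus).
That clade also contains Peromyscus, which is not in the proposed group, so the group is not monophyletic.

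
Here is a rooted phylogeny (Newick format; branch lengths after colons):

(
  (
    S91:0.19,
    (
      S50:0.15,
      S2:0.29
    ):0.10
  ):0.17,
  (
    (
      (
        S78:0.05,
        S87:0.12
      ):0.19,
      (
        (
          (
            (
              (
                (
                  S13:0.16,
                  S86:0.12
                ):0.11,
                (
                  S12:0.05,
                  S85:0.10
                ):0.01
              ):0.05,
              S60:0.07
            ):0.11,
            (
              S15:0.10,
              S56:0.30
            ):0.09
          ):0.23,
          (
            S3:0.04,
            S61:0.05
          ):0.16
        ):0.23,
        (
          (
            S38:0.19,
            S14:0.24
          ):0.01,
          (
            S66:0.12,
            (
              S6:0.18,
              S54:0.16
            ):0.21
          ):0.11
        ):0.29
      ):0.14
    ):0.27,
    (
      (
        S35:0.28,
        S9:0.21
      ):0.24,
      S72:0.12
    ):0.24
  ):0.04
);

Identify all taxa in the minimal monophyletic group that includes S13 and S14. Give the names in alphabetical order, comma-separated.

Tracing S13: it sits inside (S13,S86).
Tracing S14: it sits inside (S38,S14).
The smallest clade enclosing both is ((((((S13,S86),(S12,S85)),S60),(S15,S56)),(S3,S61)),((S38,S14),(S66,(S6,S54)))); the answer is its 14 terminal taxa in alphabetical order.

S12, S13, S14, S15, S3, S38, S54, S56, S6, S60, S61, S66, S85, S86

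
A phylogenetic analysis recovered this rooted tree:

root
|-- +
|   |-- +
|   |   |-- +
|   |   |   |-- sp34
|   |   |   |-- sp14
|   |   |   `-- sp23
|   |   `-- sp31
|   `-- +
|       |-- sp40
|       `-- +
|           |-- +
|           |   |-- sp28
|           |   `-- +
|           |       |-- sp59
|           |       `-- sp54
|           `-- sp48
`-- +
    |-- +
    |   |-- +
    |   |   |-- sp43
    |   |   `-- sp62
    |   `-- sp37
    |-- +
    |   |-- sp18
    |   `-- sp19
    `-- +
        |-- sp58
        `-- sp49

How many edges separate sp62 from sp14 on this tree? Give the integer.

The MRCA of sp62 and sp14 is the root of the tree.
From sp62 up to that node: 4 branches. From sp14 up to the same node: 4 branches. Total: 4 + 4 = 8.

8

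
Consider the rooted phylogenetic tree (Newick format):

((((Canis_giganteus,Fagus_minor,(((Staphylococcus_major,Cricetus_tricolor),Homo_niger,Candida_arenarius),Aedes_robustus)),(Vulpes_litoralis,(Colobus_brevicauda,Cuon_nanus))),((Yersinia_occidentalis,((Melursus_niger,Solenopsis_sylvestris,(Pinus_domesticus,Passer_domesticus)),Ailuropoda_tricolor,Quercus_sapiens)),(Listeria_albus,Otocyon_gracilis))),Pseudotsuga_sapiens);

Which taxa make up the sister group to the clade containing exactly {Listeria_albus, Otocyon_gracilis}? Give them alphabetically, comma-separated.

The clade containing exactly {Listeria_albus, Otocyon_gracilis} attaches to the tree at the node subtending ((Yersinia_occidentalis,((Melursus_niger,Solenopsis_sylvestris,(Pinus_domesticus,Passer_domesticus)),Ailuropoda_tricolor,Quercus_sapiens)),(Listeria_albus,Otocyon_gracilis)).
The other lineage descending from that same node — the sister group — is (Yersinia_occidentalis,((Melursus_niger,Solenopsis_sylvestris,(Pinus_domesticus,Passer_domesticus)),Ailuropoda_tricolor,Quercus_sapiens)); its 7 tips in alphabetical order are the answer.

Ailuropoda_tricolor, Melursus_niger, Passer_domesticus, Pinus_domesticus, Quercus_sapiens, Solenopsis_sylvestris, Yersinia_occidentalis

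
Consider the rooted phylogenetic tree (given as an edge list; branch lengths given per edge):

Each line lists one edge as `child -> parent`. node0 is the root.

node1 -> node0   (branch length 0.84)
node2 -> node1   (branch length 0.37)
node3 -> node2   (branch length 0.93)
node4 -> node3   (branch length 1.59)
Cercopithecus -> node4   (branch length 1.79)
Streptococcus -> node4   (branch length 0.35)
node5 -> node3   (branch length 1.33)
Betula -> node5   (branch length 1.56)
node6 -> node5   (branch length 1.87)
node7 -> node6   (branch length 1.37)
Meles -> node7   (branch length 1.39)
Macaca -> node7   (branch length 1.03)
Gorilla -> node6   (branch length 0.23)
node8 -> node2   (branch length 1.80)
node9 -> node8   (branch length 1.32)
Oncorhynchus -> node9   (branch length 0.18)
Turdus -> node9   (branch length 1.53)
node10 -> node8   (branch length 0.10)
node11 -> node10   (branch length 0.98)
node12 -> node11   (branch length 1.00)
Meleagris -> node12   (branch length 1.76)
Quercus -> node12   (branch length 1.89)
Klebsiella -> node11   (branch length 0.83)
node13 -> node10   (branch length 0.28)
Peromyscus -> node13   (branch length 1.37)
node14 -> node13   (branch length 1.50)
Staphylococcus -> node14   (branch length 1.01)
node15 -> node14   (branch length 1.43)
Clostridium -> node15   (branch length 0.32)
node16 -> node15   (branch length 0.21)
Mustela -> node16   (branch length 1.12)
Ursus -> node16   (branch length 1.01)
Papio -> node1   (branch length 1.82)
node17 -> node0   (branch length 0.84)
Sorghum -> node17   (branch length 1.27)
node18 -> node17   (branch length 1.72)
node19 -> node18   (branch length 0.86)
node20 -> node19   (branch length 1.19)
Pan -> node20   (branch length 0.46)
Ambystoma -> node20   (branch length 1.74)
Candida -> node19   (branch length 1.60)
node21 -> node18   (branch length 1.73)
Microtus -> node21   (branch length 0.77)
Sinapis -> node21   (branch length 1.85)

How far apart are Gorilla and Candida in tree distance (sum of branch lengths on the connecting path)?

10.59

The path runs Gorilla → … → MRCA → … → Candida; the MRCA is the root of the tree.
Branch lengths along that path: 0.23 + 1.87 + 1.33 + 0.93 + 0.37 + 0.84 + 0.84 + 1.72 + 0.86 + 1.60 = 10.59.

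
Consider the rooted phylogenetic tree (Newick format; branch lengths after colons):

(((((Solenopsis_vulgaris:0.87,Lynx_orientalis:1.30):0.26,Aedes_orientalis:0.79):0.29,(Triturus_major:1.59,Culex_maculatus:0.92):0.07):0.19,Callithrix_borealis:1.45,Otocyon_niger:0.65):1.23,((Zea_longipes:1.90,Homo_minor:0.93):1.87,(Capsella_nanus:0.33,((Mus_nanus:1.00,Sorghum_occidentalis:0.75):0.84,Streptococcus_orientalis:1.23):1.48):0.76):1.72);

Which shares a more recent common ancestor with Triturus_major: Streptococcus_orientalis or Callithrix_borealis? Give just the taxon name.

The MRCA of Triturus_major and Callithrix_borealis subtends ((((Solenopsis_vulgaris,Lynx_orientalis),Aedes_orientalis),(Triturus_major,Culex_maculatus)),Callithrix_borealis,Otocyon_niger) (7 taxa).
The MRCA of Triturus_major and Streptococcus_orientalis is the root, subtending the entire tree (13 taxa).
The first is nested inside the second, so Triturus_major shares a more recent common ancestor with Callithrix_borealis.

Callithrix_borealis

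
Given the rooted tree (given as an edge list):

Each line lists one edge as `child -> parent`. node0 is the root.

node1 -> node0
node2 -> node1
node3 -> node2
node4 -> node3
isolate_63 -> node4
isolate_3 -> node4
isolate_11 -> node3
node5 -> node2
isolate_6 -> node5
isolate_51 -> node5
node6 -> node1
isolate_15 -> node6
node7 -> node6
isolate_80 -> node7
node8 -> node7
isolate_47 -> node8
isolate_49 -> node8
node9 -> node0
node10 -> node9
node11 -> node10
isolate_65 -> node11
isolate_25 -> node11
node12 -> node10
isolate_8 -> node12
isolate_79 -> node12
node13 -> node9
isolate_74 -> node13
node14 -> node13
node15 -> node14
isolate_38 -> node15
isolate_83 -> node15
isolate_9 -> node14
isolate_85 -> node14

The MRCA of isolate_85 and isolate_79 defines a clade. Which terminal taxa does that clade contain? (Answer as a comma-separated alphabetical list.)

isolate_25, isolate_38, isolate_65, isolate_74, isolate_79, isolate_8, isolate_83, isolate_85, isolate_9

Tracing isolate_85: it sits inside ((isolate_38,isolate_83),isolate_9,isolate_85).
Tracing isolate_79: it sits inside (isolate_8,isolate_79).
The smallest clade enclosing both is (((isolate_65,isolate_25),(isolate_8,isolate_79)),(isolate_74,((isolate_38,isolate_83),isolate_9,isolate_85))); the answer is its 9 terminal taxa in alphabetical order.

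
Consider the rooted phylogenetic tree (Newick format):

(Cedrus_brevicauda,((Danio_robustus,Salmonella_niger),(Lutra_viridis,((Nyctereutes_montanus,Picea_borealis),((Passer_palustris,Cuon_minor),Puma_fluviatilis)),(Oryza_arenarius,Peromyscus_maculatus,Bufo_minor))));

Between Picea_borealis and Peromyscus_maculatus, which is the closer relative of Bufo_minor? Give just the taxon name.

The MRCA of Bufo_minor and Peromyscus_maculatus subtends (Oryza_arenarius,Peromyscus_maculatus,Bufo_minor) (3 taxa).
The MRCA of Bufo_minor and Picea_borealis subtends (Lutra_viridis,((Nyctereutes_montanus,Picea_borealis),((Passer_palustris,Cuon_minor),Puma_fluviatilis)),(Oryza_arenarius,Peromyscus_maculatus,Bufo_minor)) (9 taxa).
The first is nested inside the second, so Bufo_minor shares a more recent common ancestor with Peromyscus_maculatus.

Peromyscus_maculatus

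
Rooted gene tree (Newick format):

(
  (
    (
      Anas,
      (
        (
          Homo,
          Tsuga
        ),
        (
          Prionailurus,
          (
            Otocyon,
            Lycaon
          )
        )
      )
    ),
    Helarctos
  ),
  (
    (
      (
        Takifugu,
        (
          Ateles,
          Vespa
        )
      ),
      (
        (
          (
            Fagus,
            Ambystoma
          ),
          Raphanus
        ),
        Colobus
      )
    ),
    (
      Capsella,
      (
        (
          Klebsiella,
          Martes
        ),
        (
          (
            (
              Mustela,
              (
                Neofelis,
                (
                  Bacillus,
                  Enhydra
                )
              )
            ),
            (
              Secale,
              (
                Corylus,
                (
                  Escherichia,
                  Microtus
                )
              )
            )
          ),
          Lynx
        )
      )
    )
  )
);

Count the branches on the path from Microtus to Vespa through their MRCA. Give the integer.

12

The MRCA of Microtus and Vespa is the node subtending (((Takifugu,(Ateles,Vespa)),(((Fagus,Ambystoma),Raphanus),Colobus)),(Capsella,((Klebsiella,Martes),(((Mustela,(Neofelis,(Bacillus,Enhydra))),(Secale,(Corylus,(Escherichia,Microtus)))),Lynx)))).
From Microtus up to that node: 8 branches. From Vespa up to the same node: 4 branches. Total: 8 + 4 = 12.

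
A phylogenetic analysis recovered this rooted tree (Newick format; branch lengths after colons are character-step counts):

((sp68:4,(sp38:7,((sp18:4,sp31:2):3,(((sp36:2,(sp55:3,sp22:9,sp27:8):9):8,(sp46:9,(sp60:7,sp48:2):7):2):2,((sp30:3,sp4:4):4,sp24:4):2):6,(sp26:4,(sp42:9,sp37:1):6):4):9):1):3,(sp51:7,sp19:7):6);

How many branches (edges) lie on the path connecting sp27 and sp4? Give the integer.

The MRCA of sp27 and sp4 is the node subtending (((sp36,(sp55,sp22,sp27)),(sp46,(sp60,sp48))),((sp30,sp4),sp24)).
From sp27 up to that node: 4 branches. From sp4 up to the same node: 3 branches. Total: 4 + 3 = 7.

7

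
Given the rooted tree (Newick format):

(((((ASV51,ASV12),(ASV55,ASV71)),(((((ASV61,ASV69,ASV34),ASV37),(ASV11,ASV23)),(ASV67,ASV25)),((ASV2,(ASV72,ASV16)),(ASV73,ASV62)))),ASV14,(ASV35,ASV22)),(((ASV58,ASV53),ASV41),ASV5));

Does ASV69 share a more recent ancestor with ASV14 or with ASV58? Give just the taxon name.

The MRCA of ASV69 and ASV14 subtends ((((ASV51,ASV12),(ASV55,ASV71)),(((((ASV61,ASV69,ASV34),ASV37),(ASV11,ASV23)),(ASV67,ASV25)),((ASV2,(ASV72,ASV16)),(ASV73,ASV62)))),ASV14,(ASV35,ASV22)) (20 taxa).
The MRCA of ASV69 and ASV58 is the root, subtending the entire tree (24 taxa).
The first is nested inside the second, so ASV69 shares a more recent common ancestor with ASV14.

ASV14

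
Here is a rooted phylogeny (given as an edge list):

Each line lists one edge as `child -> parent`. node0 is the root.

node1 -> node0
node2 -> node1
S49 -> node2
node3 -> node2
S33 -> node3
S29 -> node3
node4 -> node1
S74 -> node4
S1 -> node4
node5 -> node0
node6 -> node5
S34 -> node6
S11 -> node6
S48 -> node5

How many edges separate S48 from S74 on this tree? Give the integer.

The MRCA of S48 and S74 is the root of the tree.
From S48 up to that node: 2 branches. From S74 up to the same node: 3 branches. Total: 2 + 3 = 5.

5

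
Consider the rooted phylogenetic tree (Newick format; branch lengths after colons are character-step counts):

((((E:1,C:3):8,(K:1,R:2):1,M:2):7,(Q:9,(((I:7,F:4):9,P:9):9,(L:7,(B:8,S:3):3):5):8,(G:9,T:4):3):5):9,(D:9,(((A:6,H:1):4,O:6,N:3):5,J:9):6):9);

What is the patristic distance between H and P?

The path runs H → … → MRCA → … → P; the MRCA is the root of the tree.
Branch lengths along that path: 1 + 4 + 5 + 6 + 9 + 9 + 5 + 8 + 9 + 9 = 65.

65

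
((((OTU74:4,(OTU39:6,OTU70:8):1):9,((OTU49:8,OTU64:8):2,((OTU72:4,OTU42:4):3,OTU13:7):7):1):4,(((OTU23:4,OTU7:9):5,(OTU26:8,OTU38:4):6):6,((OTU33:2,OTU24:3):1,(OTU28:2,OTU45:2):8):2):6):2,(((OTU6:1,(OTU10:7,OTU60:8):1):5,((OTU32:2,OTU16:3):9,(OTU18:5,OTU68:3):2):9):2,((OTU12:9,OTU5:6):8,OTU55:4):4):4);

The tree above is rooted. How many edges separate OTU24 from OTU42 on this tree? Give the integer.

9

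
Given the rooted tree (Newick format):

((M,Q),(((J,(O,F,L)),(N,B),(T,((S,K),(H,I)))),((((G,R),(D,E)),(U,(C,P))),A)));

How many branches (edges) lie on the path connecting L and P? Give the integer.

9

The MRCA of L and P is the node subtending (((J,(O,F,L)),(N,B),(T,((S,K),(H,I)))),((((G,R),(D,E)),(U,(C,P))),A)).
From L up to that node: 4 branches. From P up to the same node: 5 branches. Total: 4 + 5 = 9.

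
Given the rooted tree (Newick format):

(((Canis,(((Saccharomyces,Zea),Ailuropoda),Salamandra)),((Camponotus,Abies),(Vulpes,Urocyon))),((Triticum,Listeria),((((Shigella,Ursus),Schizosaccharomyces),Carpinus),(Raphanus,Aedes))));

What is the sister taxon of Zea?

Saccharomyces

Zea attaches to the tree at the node subtending (Saccharomyces,Zea).
The other lineage descending from that same node — the sister group — is the single tip Saccharomyces.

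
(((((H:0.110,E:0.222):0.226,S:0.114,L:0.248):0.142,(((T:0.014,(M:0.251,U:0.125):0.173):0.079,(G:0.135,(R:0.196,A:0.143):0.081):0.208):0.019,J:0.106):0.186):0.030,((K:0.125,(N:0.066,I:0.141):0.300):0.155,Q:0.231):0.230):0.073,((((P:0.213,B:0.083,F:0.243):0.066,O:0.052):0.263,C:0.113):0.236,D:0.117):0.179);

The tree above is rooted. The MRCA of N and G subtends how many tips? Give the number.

The MRCA of N and G is the node subtending ((((H,E),S,L),(((T,(M,U)),(G,(R,A))),J)),((K,(N,I)),Q)).
That clade contains 15 terminal taxa: A, E, G, H, I, J, K, L, M, N, Q, R, S, T, U.

15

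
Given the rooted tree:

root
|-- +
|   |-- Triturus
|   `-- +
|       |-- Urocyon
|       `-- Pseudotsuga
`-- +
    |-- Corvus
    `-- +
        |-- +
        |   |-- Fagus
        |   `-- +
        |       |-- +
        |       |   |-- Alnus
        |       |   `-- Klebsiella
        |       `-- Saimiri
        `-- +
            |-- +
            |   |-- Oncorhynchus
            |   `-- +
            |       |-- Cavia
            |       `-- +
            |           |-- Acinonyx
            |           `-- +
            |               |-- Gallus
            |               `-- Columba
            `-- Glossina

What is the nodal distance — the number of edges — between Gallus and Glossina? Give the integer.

6

The MRCA of Gallus and Glossina is the node subtending ((Oncorhynchus,(Cavia,(Acinonyx,(Gallus,Columba)))),Glossina).
From Gallus up to that node: 5 branches. From Glossina up to the same node: 1 branch. Total: 5 + 1 = 6.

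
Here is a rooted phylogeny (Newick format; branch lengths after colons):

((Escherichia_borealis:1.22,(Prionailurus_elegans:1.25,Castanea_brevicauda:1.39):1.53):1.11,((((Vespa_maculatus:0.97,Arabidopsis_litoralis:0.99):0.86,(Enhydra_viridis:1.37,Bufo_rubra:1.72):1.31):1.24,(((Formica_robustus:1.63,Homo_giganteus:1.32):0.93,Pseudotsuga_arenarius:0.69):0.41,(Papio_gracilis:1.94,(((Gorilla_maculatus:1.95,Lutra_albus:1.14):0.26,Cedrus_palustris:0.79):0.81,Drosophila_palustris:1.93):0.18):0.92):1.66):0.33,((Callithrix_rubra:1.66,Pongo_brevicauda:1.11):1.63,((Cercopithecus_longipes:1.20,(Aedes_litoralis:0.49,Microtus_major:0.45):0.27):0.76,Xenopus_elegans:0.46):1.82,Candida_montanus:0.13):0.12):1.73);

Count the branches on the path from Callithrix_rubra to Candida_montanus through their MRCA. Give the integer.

The MRCA of Callithrix_rubra and Candida_montanus is the node subtending ((Callithrix_rubra,Pongo_brevicauda),((Cercopithecus_longipes,(Aedes_litoralis,Microtus_major)),Xenopus_elegans),Candida_montanus).
From Callithrix_rubra up to that node: 2 branches. From Candida_montanus up to the same node: 1 branch. Total: 2 + 1 = 3.

3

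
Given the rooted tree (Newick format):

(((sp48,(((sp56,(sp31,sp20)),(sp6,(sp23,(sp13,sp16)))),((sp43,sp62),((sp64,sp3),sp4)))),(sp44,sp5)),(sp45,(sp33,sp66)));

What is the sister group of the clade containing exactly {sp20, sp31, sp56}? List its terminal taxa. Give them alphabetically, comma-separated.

sp13, sp16, sp23, sp6

The clade containing exactly {sp20, sp31, sp56} attaches to the tree at the node subtending ((sp56,(sp31,sp20)),(sp6,(sp23,(sp13,sp16)))).
The other lineage descending from that same node — the sister group — is (sp6,(sp23,(sp13,sp16))); its 4 tips in alphabetical order are the answer.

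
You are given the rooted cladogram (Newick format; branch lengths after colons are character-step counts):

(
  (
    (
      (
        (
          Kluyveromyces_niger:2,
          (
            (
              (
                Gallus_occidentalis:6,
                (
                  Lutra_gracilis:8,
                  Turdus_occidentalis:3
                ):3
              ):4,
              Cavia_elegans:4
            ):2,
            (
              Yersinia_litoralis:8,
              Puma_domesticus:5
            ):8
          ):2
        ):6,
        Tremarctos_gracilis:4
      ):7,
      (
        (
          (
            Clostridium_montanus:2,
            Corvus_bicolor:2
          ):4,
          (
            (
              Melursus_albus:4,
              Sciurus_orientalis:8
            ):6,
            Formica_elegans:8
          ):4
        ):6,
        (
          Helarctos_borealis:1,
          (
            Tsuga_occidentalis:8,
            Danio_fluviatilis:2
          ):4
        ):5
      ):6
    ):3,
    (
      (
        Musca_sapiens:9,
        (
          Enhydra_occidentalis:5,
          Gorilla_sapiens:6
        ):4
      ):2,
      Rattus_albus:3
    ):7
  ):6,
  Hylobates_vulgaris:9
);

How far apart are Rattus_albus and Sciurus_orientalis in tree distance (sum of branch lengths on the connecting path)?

43

The path runs Rattus_albus → … → MRCA → … → Sciurus_orientalis; the MRCA is the node subtending ((((Kluyveromyces_niger,(((Gallus_occidentalis,(Lutra_gracilis,Turdus_occidentalis)),Cavia_elegans),(Yersinia_litoralis,Puma_domesticus))),Tremarctos_gracilis),(((Clostridium_montanus,Corvus_bicolor),((Melursus_albus,Sciurus_orientalis),Formica_elegans)),(Helarctos_borealis,(Tsuga_occidentalis,Danio_fluviatilis)))),((Musca_sapiens,(Enhydra_occidentalis,Gorilla_sapiens)),Rattus_albus)).
Branch lengths along that path: 3 + 7 + 3 + 6 + 6 + 4 + 6 + 8 = 43.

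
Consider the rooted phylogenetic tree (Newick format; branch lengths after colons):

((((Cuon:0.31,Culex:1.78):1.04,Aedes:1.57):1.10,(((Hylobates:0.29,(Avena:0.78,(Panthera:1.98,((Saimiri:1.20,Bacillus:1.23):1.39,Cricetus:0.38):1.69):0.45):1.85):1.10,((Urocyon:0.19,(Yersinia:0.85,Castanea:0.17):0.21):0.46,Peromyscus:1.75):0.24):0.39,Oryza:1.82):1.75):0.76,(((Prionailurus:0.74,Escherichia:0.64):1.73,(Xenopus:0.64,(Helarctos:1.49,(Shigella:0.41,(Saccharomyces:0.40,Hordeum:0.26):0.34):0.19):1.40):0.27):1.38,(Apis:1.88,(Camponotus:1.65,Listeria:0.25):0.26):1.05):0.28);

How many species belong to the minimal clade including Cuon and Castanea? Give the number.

The MRCA of Cuon and Castanea is the node subtending (((Cuon,Culex),Aedes),(((Hylobates,(Avena,(Panthera,((Saimiri,Bacillus),Cricetus)))),((Urocyon,(Yersinia,Castanea)),Peromyscus)),Oryza)).
That clade contains 14 terminal taxa: Aedes, Avena, Bacillus, Castanea, Cricetus, Culex, Cuon, Hylobates, Oryza, Panthera, Peromyscus, Saimiri, Urocyon, Yersinia.

14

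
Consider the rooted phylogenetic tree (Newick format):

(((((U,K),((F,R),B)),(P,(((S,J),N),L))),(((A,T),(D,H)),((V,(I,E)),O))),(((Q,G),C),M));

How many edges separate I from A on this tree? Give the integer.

7

The MRCA of I and A is the node subtending (((A,T),(D,H)),((V,(I,E)),O)).
From I up to that node: 4 branches. From A up to the same node: 3 branches. Total: 4 + 3 = 7.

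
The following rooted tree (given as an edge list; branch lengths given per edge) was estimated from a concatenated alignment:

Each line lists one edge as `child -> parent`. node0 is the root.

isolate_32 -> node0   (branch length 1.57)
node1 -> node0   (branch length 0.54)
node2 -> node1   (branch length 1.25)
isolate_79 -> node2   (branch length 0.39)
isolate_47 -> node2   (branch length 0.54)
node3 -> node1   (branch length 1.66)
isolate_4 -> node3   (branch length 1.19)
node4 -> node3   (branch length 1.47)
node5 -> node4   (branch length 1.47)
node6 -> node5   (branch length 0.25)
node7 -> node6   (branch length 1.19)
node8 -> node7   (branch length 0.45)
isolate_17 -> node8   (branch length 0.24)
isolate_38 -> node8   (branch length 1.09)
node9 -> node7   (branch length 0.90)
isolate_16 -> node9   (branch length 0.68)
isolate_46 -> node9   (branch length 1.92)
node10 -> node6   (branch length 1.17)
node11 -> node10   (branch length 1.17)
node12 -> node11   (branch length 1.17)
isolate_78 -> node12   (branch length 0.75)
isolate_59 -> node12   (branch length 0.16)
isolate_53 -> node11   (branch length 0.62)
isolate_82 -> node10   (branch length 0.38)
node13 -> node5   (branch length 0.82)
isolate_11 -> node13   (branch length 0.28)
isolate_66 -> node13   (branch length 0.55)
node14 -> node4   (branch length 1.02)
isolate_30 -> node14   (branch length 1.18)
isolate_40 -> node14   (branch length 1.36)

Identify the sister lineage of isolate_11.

isolate_66

isolate_11 attaches to the tree at the node subtending (isolate_11,isolate_66).
The other lineage descending from that same node — the sister group — is the single tip isolate_66.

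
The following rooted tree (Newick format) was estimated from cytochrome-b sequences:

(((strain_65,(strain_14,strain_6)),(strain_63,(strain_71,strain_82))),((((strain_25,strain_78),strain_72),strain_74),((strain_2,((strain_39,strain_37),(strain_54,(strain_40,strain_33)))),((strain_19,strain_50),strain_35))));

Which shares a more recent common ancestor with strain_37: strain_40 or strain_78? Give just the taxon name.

strain_40

The MRCA of strain_37 and strain_40 subtends ((strain_39,strain_37),(strain_54,(strain_40,strain_33))) (5 taxa).
The MRCA of strain_37 and strain_78 subtends ((((strain_25,strain_78),strain_72),strain_74),((strain_2,((strain_39,strain_37),(strain_54,(strain_40,strain_33)))),((strain_19,strain_50),strain_35))) (13 taxa).
The first is nested inside the second, so strain_37 shares a more recent common ancestor with strain_40.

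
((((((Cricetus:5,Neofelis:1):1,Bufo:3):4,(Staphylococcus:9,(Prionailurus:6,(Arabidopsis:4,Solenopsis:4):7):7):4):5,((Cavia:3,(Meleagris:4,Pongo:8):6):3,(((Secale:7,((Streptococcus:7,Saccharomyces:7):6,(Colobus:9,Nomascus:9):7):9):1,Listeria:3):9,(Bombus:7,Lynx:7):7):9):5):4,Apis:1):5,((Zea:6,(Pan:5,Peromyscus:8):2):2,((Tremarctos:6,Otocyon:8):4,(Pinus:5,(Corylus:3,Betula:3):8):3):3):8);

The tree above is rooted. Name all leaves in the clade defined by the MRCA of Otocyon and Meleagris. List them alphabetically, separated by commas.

Tracing Otocyon: it sits inside (Tremarctos,Otocyon).
Tracing Meleagris: it sits inside (Meleagris,Pongo).
The smallest clade enclosing both is the whole tree (their MRCA is the root), so the answer is all 27 tips in alphabetical order.

Apis, Arabidopsis, Betula, Bombus, Bufo, Cavia, Colobus, Corylus, Cricetus, Listeria, Lynx, Meleagris, Neofelis, Nomascus, Otocyon, Pan, Peromyscus, Pinus, Pongo, Prionailurus, Saccharomyces, Secale, Solenopsis, Staphylococcus, Streptococcus, Tremarctos, Zea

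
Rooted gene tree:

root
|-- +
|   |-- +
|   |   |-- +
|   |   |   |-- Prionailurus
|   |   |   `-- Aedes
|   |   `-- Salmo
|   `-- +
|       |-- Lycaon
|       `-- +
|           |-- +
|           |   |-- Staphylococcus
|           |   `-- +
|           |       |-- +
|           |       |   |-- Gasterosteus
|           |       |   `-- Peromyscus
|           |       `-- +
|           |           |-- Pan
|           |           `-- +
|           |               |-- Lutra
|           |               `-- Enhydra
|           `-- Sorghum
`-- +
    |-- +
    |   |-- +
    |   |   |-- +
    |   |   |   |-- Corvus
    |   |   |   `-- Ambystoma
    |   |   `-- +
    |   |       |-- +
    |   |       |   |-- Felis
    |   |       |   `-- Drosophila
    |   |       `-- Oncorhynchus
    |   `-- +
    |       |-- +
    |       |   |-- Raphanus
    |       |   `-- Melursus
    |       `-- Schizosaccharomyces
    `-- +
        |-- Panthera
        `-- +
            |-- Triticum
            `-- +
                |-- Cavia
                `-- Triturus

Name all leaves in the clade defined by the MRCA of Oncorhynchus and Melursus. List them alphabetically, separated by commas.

Ambystoma, Corvus, Drosophila, Felis, Melursus, Oncorhynchus, Raphanus, Schizosaccharomyces

Tracing Oncorhynchus: it sits inside ((Felis,Drosophila),Oncorhynchus).
Tracing Melursus: it sits inside (Raphanus,Melursus).
The smallest clade enclosing both is (((Corvus,Ambystoma),((Felis,Drosophila),Oncorhynchus)),((Raphanus,Melursus),Schizosaccharomyces)); the answer is its 8 terminal taxa in alphabetical order.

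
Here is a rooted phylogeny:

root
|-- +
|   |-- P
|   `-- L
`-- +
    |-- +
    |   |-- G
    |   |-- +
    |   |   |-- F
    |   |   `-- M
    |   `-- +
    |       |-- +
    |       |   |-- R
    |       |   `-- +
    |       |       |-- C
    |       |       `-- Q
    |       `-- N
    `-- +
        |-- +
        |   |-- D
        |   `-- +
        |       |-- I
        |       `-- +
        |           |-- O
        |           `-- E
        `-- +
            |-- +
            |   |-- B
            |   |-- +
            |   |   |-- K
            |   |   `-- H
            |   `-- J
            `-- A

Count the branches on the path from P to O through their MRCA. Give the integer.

8

The MRCA of P and O is the root of the tree.
From P up to that node: 2 branches. From O up to the same node: 6 branches. Total: 2 + 6 = 8.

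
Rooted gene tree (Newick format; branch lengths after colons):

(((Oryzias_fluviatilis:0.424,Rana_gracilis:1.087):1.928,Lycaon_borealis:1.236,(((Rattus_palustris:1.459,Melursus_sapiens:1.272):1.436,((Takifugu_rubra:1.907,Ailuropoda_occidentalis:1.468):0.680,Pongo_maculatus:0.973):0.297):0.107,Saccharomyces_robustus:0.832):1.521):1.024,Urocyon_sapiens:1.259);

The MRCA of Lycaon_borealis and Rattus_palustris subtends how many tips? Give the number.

The MRCA of Lycaon_borealis and Rattus_palustris is the node subtending ((Oryzias_fluviatilis,Rana_gracilis),Lycaon_borealis,(((Rattus_palustris,Melursus_sapiens),((Takifugu_rubra,Ailuropoda_occidentalis),Pongo_maculatus)),Saccharomyces_robustus)).
That clade contains 9 terminal taxa: Ailuropoda_occidentalis, Lycaon_borealis, Melursus_sapiens, Oryzias_fluviatilis, Pongo_maculatus, Rana_gracilis, Rattus_palustris, Saccharomyces_robustus, Takifugu_rubra.

9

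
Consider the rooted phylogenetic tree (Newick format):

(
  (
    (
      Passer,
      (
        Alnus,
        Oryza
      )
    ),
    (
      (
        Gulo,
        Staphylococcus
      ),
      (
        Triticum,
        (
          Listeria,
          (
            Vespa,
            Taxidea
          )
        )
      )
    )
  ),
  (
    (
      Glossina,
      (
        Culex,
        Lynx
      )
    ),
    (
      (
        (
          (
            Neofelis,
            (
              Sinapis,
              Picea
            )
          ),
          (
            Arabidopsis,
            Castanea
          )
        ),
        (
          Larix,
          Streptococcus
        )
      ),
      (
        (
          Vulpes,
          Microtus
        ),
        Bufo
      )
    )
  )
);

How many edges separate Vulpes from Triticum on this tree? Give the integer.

The MRCA of Vulpes and Triticum is the root of the tree.
From Vulpes up to that node: 5 branches. From Triticum up to the same node: 4 branches. Total: 5 + 4 = 9.

9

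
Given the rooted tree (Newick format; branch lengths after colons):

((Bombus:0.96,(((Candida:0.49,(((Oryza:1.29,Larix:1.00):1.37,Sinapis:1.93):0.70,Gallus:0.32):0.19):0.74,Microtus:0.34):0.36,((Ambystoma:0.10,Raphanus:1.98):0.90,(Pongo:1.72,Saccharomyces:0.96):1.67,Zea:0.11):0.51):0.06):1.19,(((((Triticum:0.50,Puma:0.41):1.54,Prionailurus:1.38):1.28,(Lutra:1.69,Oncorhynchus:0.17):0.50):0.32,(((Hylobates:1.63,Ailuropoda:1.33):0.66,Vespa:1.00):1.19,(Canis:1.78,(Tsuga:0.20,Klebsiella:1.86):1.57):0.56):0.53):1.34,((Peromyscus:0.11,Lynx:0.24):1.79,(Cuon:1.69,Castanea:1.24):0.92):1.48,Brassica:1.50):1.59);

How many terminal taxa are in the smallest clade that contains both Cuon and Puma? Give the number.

16

The MRCA of Cuon and Puma is the node subtending (((((Triticum,Puma),Prionailurus),(Lutra,Oncorhynchus)),(((Hylobates,Ailuropoda),Vespa),(Canis,(Tsuga,Klebsiella)))),((Peromyscus,Lynx),(Cuon,Castanea)),Brassica).
That clade contains 16 terminal taxa: Ailuropoda, Brassica, Canis, Castanea, Cuon, Hylobates, Klebsiella, Lutra, Lynx, Oncorhynchus, Peromyscus, Prionailurus, Puma, Triticum, Tsuga, Vespa.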